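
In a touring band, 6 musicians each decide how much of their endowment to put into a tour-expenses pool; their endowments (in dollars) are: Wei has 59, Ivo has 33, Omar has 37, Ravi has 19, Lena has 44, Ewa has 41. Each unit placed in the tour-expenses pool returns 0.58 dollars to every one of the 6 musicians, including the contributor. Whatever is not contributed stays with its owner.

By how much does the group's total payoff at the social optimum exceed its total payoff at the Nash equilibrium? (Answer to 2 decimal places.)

The private return per contributed unit is 0.58 < 1 for everyone, so the Nash equilibrium is zero contribution and the group total is Σ E_j = 59 + 33 + 37 + 19 + 44 + 41 = 233.
Each contributed unit returns 3.480 to the group, so the social optimum is full contribution by everyone: group total = 3.480 × 233 = 810.84.
Efficiency loss = (3.480 − 1) × 233 = 577.84.

577.84 dollars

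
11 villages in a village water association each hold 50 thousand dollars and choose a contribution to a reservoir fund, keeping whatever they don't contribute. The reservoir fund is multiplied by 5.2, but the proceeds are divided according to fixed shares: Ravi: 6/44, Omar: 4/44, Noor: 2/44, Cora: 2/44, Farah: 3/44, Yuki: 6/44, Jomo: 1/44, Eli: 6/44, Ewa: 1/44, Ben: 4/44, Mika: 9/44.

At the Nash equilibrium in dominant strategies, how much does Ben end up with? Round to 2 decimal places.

For player j, contributing a unit is worthwhile iff 5.2 × (j's share) ≥ 1, i.e. iff j's share is at least 0.1923.
Only Mika (9/44) clears that bar, contributing 50; the remaining 10 contribute 0. Total contributed: 50.
Ben keeps 50 and receives 5.2 × 50 × 4/44 = 23.64 from the reservoir fund, for a payoff of 73.64.

73.64 thousand dollars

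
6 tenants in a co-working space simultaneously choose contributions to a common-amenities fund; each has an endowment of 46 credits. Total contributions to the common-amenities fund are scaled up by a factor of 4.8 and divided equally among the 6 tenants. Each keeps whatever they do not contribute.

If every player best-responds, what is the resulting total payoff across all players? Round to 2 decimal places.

276.00 credits

Each contributed unit returns 4.8/6 = 0.8000 to its contributor — below 1 — so contributing 0 is dominant for every player. At the Nash equilibrium everyone keeps their 46, and the group total is 6 × 46 = 276.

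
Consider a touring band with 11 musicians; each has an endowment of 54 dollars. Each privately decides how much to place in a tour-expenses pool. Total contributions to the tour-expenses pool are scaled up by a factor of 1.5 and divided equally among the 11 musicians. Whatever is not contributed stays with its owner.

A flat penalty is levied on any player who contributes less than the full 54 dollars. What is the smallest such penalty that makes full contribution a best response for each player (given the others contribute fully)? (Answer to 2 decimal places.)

46.64 dollars

Given the others contribute fully, the best deviation is to contribute 0 (any partial contribution still incurs the fine and gives up units whose private return 0.1364 is below 1).
Deviating from 54 to 0 saves 54 dollars but forfeits the deviator's share of the drop in the tour-expenses pool: 1.5/11 × 54 = 7.36.
So the deviation gain is 54 − 7.36 = 46.64, and the fine must be at least 46.64 dollars to wipe it out.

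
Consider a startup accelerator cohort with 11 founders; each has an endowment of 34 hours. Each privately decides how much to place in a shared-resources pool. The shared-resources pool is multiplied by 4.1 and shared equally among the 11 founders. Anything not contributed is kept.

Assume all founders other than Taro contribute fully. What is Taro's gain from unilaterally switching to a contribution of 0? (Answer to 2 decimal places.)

Switching from a contribution of 34 to 0 lets Taro keep an extra 34 hours, but lowers the shared-resources pool by 34, which costs Taro their own share of that drop: 4.1/11 × 34 = 12.67.
Net gain = 34 − 12.67 = 21.33. The private return per contributed unit (0.3727) is below 1, so free-riding is indeed the best response regardless of what the others do.

21.33 hours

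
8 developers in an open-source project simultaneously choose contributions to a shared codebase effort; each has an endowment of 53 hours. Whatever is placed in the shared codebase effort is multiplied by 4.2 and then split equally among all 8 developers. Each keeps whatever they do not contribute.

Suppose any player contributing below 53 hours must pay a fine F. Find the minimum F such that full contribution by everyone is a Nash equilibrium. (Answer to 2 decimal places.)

25.18 hours

Given the others contribute fully, the best deviation is to contribute 0 (any partial contribution still incurs the fine and gives up units whose private return 0.5250 is below 1).
Deviating from 53 to 0 saves 53 hours but forfeits the deviator's share of the drop in the shared codebase effort: 4.2/8 × 53 = 27.82.
So the deviation gain is 53 − 27.82 = 25.18, and the fine must be at least 25.18 hours to wipe it out.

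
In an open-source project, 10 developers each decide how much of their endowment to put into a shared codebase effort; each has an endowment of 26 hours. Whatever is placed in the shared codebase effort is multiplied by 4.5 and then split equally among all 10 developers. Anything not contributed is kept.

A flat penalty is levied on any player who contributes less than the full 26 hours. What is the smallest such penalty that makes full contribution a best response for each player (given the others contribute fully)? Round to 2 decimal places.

14.30 hours

Given the others contribute fully, the best deviation is to contribute 0 (any partial contribution still incurs the fine and gives up units whose private return 0.4500 is below 1).
Deviating from 26 to 0 saves 26 hours but forfeits the deviator's share of the drop in the shared codebase effort: 4.5/10 × 26 = 11.70.
So the deviation gain is 26 − 11.70 = 14.30, and the fine must be at least 14.30 hours to wipe it out.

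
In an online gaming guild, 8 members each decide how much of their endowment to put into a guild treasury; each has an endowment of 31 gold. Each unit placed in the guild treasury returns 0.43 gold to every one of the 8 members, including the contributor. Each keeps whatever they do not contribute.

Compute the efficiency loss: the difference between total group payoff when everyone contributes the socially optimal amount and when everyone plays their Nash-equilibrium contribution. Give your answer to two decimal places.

605.12 gold

The private return per contributed unit is 0.43 < 1, so contributing 0 is dominant for every player. At the Nash equilibrium everyone keeps their 31, and the group total is 8 × 31 = 248.
Each contributed unit returns 3.440 to the group as a whole (0.43 to each of 8 players), which exceeds 1, so the social optimum is full contribution: group total = 3.440 × 248 = 853.12.
Efficiency loss = 853.12 − 248 = 605.12.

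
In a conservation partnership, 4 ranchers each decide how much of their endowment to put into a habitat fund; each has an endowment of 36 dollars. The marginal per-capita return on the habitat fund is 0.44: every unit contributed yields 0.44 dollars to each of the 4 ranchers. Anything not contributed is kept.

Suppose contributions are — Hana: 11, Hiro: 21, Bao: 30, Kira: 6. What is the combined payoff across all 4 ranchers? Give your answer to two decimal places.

195.68 dollars

Total contributed: 11 + 21 + 30 + 6 = 68; total kept: 4 × 36 − 68 = 76.
The habitat fund pays out 0.44 × 4 × 68 = 119.68 in aggregate.
Group total = 76 + 119.68 = 195.68.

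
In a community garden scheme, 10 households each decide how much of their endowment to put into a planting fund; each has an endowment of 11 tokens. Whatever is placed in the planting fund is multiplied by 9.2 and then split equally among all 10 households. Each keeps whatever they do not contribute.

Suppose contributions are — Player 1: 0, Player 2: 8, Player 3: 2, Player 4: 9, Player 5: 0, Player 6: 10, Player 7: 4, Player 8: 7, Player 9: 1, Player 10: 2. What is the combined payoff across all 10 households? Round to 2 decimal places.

Total contributed: 0 + 8 + 2 + 9 + 0 + 10 + 4 + 7 + 1 + 2 = 43; total kept: 10 × 11 − 43 = 67.
The planting fund pays out 9.2 × 43 = 395.60 in aggregate.
Group total = 67 + 395.60 = 462.60.

462.60 tokens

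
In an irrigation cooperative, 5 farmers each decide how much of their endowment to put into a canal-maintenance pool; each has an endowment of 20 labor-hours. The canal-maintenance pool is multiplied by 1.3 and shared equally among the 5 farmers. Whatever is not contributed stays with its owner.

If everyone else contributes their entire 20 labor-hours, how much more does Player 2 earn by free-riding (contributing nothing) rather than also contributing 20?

14.80 labor-hours

Switching from a contribution of 20 to 0 lets Player 2 keep an extra 20 labor-hours, but lowers the canal-maintenance pool by 20, which costs Player 2 their own share of that drop: 1.3/5 × 20 = 5.20.
Net gain = 20 − 5.20 = 14.80. The private return per contributed unit (0.2600) is below 1, so free-riding is indeed the best response regardless of what the others do.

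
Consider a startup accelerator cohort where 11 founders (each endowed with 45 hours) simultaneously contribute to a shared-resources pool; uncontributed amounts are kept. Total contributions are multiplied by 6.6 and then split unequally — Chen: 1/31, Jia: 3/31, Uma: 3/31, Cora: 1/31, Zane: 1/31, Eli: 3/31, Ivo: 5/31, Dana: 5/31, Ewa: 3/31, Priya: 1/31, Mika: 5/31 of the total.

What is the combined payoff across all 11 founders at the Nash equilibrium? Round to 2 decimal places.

1251.00 hours

A player with share s gets back 6.6·s per unit contributed, so full contribution is dominant for anyone with s > 1/6.6 = 0.1515 and zero contribution is dominant for anyone below.
Ivo, Dana and Mika are above the threshold, contributing 45 each; the remaining 8 contribute 0. Total contributed: 135.
The shared-resources pool pays out 6.6 × 135 = 891.00 in total (split across the unequal shares, but the aggregate is all that matters for the group sum).
The 8 free-riders keep 45 each, adding 360. Group total = 360 + 891.00 = 1251.00.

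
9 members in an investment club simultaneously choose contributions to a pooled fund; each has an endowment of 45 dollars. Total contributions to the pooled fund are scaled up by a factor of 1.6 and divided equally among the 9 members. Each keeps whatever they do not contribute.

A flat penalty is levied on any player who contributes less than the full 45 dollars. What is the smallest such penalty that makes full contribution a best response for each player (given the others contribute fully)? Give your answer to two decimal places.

37.00 dollars

Given the others contribute fully, the best deviation is to contribute 0 (any partial contribution still incurs the fine and gives up units whose private return 0.1778 is below 1).
Deviating from 45 to 0 saves 45 dollars but forfeits the deviator's share of the drop in the pooled fund: 1.6/9 × 45 = 8.00.
So the deviation gain is 45 − 8.00 = 37.00, and the fine must be at least 37.00 dollars to wipe it out.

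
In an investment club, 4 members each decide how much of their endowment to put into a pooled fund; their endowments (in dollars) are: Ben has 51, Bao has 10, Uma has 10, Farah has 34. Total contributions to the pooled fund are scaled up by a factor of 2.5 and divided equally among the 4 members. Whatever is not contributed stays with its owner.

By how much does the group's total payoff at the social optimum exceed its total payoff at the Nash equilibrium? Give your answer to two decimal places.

157.50 dollars

The private return per contributed unit is 2.5/4 = 0.6250 < 1 for every player regardless of endowment, so the Nash equilibrium is zero contribution and the group total is Σ E_j = 51 + 10 + 10 + 34 = 105.
Each contributed unit returns 2.500 to the group, so the social optimum is full contribution by everyone: group total = 2.500 × 105 = 262.50.
Efficiency loss = (2.500 − 1) × 105 = 157.50.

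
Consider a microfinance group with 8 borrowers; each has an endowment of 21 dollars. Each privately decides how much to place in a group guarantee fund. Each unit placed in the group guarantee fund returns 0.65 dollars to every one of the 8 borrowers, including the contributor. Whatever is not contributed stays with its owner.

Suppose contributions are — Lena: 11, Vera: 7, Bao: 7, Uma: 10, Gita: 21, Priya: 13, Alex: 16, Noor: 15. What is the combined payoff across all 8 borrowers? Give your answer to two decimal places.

Total contributed: 11 + 7 + 7 + 10 + 21 + 13 + 16 + 15 = 100; total kept: 8 × 21 − 100 = 68.
The group guarantee fund pays out 0.65 × 8 × 100 = 520.00 in aggregate.
Group total = 68 + 520.00 = 588.00.

588.00 dollars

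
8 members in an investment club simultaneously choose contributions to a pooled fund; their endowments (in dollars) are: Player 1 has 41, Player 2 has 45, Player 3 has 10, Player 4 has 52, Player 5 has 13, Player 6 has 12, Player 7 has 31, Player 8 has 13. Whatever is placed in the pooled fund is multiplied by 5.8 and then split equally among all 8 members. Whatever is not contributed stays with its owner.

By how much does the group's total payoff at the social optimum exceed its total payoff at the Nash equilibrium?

1041.60 dollars

The private return per contributed unit is 5.8/8 = 0.7250 < 1 for every player regardless of endowment, so the Nash equilibrium is zero contribution and the group total is Σ E_j = 41 + 45 + 10 + 52 + 13 + 12 + 31 + 13 = 217.
Each contributed unit returns 5.800 to the group, so the social optimum is full contribution by everyone: group total = 5.800 × 217 = 1258.60.
Efficiency loss = (5.800 − 1) × 217 = 1041.60.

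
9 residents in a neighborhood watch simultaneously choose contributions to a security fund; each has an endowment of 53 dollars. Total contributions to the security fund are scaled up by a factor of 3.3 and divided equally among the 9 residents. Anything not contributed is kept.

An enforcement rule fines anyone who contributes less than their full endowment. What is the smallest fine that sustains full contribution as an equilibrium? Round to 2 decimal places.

33.57 dollars

Given the others contribute fully, the best deviation is to contribute 0 (any partial contribution still incurs the fine and gives up units whose private return 0.3667 is below 1).
Deviating from 53 to 0 saves 53 dollars but forfeits the deviator's share of the drop in the security fund: 3.3/9 × 53 = 19.43.
So the deviation gain is 53 − 19.43 = 33.57, and the fine must be at least 33.57 dollars to wipe it out.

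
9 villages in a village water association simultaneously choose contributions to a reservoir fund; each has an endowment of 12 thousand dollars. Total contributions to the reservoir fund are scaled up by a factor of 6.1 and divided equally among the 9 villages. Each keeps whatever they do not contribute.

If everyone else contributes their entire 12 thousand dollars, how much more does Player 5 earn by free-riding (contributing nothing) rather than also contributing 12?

3.87 thousand dollars

Switching from a contribution of 12 to 0 lets Player 5 keep an extra 12 thousand dollars, but lowers the reservoir fund by 12, which costs Player 5 their own share of that drop: 6.1/9 × 12 = 8.13.
Net gain = 12 − 8.13 = 3.87. The private return per contributed unit (0.6778) is below 1, so free-riding is indeed the best response regardless of what the others do.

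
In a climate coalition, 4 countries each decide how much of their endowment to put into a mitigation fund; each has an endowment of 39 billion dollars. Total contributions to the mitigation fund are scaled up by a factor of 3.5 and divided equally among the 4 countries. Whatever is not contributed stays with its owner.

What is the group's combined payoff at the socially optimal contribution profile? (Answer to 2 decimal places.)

Each contributed unit returns 3.500 to the group as a whole (0.8750 to each of 4 players), which exceeds 1, so the social optimum is full contribution: group total = 3.500 × 156 = 546.00.

546.00 billion dollars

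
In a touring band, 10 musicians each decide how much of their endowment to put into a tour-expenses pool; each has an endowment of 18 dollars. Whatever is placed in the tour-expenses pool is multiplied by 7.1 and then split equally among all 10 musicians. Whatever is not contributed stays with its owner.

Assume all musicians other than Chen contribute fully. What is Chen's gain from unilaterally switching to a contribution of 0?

5.22 dollars

Switching from a contribution of 18 to 0 lets Chen keep an extra 18 dollars, but lowers the tour-expenses pool by 18, which costs Chen their own share of that drop: 7.1/10 × 18 = 12.78.
Net gain = 18 − 12.78 = 5.22. The private return per contributed unit (0.7100) is below 1, so free-riding is indeed the best response regardless of what the others do.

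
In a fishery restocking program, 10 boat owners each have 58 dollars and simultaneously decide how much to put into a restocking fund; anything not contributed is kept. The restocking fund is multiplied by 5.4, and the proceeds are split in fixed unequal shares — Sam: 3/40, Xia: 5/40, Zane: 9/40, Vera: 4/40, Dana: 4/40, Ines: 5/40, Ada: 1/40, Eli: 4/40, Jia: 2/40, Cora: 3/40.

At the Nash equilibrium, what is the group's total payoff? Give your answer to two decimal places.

835.20 dollars

Player j's private return per contributed unit is 5.4 × (j's share). Contributing is weakly dominant for j when that share is at least 1/5.4 = 0.1852, and contributing 0 is dominant otherwise.
Zane alone (share 9/40) is above the threshold, contributing 58; the remaining 9 contribute 0. Total contributed: 58.
The restocking fund pays out 5.4 × 58 = 313.20 in total (split across the unequal shares, but the aggregate is all that matters for the group sum).
The 9 free-riders keep 58 each, adding 522. Group total = 522 + 313.20 = 835.20.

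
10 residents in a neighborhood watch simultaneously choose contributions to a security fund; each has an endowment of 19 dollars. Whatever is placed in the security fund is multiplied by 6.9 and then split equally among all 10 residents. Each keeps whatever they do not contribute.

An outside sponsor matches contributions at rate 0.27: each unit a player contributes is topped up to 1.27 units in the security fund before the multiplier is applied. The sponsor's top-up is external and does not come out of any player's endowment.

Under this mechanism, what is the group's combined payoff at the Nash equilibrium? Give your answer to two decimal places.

190.00 dollars

Even with the mechanism, each unit contributed returns only 6.9 × 1.27 / 10 = 0.8763 per unit of net cost, so contributing nothing is still dominant.
At the Nash equilibrium no one contributes; group total payoff = 10 × 19 = 190.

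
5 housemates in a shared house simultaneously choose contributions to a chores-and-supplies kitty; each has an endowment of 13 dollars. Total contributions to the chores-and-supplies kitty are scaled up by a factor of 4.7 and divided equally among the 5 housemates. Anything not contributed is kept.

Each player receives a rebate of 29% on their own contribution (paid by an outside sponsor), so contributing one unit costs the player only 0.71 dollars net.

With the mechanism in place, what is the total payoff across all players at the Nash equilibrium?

Under the mechanism each unit contributed yields (4.7/5) / 0.71 = 1.3239 back to its contributor per unit of net cost, which exceeds 1, making full contribution the dominant choice for everyone.
At the Nash equilibrium everyone contributes 13. Group total payoff = 5 × (13 × 0.29 + 4.7 × 13) = 324.35.

324.35 dollars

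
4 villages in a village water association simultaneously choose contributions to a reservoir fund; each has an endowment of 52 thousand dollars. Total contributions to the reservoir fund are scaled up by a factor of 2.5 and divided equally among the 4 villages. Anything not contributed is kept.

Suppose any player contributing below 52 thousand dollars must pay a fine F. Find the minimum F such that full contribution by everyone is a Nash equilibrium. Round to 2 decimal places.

Given the others contribute fully, the best deviation is to contribute 0 (any partial contribution still incurs the fine and gives up units whose private return 0.6250 is below 1).
Deviating from 52 to 0 saves 52 thousand dollars but forfeits the deviator's share of the drop in the reservoir fund: 2.5/4 × 52 = 32.50.
So the deviation gain is 52 − 32.50 = 19.50, and the fine must be at least 19.50 thousand dollars to wipe it out.

19.50 thousand dollars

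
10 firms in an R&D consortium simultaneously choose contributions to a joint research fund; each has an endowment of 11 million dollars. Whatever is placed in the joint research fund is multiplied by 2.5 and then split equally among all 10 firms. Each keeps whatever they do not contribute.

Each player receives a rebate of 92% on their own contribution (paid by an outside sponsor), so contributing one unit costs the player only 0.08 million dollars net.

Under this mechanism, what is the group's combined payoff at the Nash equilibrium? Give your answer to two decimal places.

Under the mechanism each unit contributed yields (2.5/10) / 0.08 = 3.1250 back to its contributor per unit of net cost, which exceeds 1, making full contribution the dominant choice for everyone.
So the Nash equilibrium is full contribution by all 10; the group earns 10 × (11 × 0.92 + 2.5 × 11) = 376.20.

376.20 million dollars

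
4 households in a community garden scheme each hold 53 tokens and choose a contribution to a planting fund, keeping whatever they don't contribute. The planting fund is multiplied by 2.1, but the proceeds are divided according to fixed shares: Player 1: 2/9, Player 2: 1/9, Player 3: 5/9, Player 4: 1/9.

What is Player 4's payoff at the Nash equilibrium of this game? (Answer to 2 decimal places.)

For player j, contributing a unit is worthwhile iff 2.1 × (j's share) ≥ 1, i.e. iff j's share is at least 0.4762.
Only Player 3 (5/9) clears that bar, contributing 53; the remaining 3 contribute 0. Total contributed: 53.
Player 4 keeps 53 and receives 2.1 × 53 × 1/9 = 12.37 from the planting fund, for a payoff of 65.37.

65.37 tokens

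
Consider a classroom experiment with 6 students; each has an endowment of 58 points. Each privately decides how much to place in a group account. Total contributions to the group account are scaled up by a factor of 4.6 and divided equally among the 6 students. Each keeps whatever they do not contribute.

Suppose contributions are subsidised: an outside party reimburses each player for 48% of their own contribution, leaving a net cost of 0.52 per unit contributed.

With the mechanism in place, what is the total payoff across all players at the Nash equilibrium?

1767.84 points

With the mechanism, a contributed unit returns (4.6/6) / 0.52 = 1.4744 per unit of net cost to the contributor — now above 1 — so contributing fully is weakly dominant for every player.
At the Nash equilibrium everyone contributes 58. Group total payoff = 6 × (58 × 0.48 + 4.6 × 58) = 1767.84.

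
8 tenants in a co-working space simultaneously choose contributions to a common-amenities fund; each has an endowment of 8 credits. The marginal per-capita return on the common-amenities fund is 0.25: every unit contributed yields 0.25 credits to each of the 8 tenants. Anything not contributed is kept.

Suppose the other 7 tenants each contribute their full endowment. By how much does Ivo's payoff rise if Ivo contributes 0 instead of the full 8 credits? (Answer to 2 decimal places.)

6.00 credits

Switching from a contribution of 8 to 0 lets Ivo keep an extra 8 credits, but lowers the common-amenities fund by 8, which costs Ivo their own share of that drop: 0.25 × 8 = 2.00.
Net gain = 8 − 2.00 = 6.00. The private return per contributed unit (0.25) is below 1, so free-riding is indeed the best response regardless of what the others do.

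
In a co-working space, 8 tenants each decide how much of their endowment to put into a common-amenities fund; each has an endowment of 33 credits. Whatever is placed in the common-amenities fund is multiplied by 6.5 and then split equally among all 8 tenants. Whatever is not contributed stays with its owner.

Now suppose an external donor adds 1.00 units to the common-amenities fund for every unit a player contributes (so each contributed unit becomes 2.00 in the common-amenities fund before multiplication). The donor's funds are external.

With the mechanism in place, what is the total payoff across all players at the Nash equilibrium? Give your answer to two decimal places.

3432.00 credits

With the mechanism, a contributed unit returns 6.5 × 2.00 / 8 = 1.6250 per unit of net cost to the contributor — now above 1 — so contributing fully is weakly dominant for every player.
At the Nash equilibrium everyone contributes 33. Group total payoff = 6.5 × 2.00 × 264 = 3432.00.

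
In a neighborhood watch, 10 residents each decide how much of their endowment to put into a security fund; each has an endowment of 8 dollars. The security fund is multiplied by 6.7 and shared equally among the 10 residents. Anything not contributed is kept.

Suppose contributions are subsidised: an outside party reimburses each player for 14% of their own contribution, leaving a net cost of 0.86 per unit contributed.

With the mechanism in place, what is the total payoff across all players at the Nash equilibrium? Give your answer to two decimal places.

Even with the mechanism, each unit contributed returns only (6.7/10) / 0.86 = 0.7791 per unit of net cost, so contributing nothing is still dominant.
At the Nash equilibrium no one contributes; group total payoff = 10 × 8 = 80.

80.00 dollars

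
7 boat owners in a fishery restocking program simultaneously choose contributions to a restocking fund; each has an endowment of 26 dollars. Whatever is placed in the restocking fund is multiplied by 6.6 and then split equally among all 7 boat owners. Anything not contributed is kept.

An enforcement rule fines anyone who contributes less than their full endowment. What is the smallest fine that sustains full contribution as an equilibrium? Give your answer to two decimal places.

1.49 dollars

Given the others contribute fully, the best deviation is to contribute 0 (any partial contribution still incurs the fine and gives up units whose private return 0.9429 is below 1).
Deviating from 26 to 0 saves 26 dollars but forfeits the deviator's share of the drop in the restocking fund: 6.6/7 × 26 = 24.51.
So the deviation gain is 26 − 24.51 = 1.49, and the fine must be at least 1.49 dollars to wipe it out.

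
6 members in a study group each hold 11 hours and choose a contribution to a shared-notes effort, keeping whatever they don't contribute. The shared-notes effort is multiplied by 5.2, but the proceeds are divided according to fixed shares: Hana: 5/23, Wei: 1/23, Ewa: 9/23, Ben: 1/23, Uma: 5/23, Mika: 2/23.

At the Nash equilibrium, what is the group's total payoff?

204.60 hours

For player j, contributing a unit is worthwhile iff 5.2 × (j's share) ≥ 1, i.e. iff j's share is at least 0.1923.
The shares above 0.1923 belong to Hana, Ewa and Uma, contributing 11 each; the remaining 3 contribute 0. Total contributed: 33.
The shared-notes effort pays out 5.2 × 33 = 171.60 in total (split across the unequal shares, but the aggregate is all that matters for the group sum).
The 3 free-riders keep 11 each, adding 33. Group total = 33 + 171.60 = 204.60.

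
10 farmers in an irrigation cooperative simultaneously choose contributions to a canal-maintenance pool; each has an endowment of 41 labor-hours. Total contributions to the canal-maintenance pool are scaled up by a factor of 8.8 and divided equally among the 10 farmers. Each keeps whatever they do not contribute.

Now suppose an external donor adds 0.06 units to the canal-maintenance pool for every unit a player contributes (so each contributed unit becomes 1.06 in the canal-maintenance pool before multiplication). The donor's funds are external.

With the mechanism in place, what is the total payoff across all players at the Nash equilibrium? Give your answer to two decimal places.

The effective private return is 8.8 × 1.06 / 10 = 0.9328, which is still under 1, so the mechanism doesn't change anyone's dominant strategy: zero contribution.
Everyone keeps their endowment and the group total is 10 × 41 = 410.

410.00 labor-hours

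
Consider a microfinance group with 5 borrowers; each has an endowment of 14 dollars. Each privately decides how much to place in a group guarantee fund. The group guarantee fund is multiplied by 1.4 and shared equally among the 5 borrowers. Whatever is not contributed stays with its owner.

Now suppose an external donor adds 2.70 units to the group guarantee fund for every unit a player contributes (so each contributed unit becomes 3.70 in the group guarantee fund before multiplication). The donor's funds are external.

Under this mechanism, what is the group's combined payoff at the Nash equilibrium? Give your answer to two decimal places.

362.60 dollars

Under the mechanism each unit contributed yields 1.4 × 3.70 / 5 = 1.0360 back to its contributor per unit of net cost, which exceeds 1, making full contribution the dominant choice for everyone.
At the Nash equilibrium everyone contributes 14. Group total payoff = 1.4 × 3.70 × 70 = 362.60.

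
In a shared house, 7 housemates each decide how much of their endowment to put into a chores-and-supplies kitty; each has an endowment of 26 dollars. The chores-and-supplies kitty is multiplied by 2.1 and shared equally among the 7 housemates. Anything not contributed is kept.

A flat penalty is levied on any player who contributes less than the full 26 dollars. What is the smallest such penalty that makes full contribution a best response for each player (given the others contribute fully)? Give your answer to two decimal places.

Given the others contribute fully, the best deviation is to contribute 0 (any partial contribution still incurs the fine and gives up units whose private return 0.3000 is below 1).
Deviating from 26 to 0 saves 26 dollars but forfeits the deviator's share of the drop in the chores-and-supplies kitty: 2.1/7 × 26 = 7.80.
So the deviation gain is 26 − 7.80 = 18.20, and the fine must be at least 18.20 dollars to wipe it out.

18.20 dollars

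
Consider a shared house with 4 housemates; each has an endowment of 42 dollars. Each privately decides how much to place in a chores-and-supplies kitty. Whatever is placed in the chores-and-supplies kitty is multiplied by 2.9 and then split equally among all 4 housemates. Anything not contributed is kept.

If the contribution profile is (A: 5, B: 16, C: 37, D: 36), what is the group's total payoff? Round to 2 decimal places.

Total contributed: 5 + 16 + 37 + 36 = 94; total kept: 4 × 42 − 94 = 74.
The chores-and-supplies kitty pays out 2.9 × 94 = 272.60 in aggregate.
Group total = 74 + 272.60 = 346.60.

346.60 dollars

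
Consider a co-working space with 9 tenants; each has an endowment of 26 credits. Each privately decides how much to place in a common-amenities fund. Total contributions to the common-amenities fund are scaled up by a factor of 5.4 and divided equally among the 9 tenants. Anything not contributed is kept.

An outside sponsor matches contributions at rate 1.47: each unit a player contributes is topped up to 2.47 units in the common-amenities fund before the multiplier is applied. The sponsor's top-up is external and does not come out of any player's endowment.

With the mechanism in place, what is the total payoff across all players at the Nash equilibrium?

With the mechanism, a contributed unit returns 5.4 × 2.47 / 9 = 1.4820 per unit of net cost to the contributor — now above 1 — so contributing fully is weakly dominant for every player.
So the Nash equilibrium is full contribution by all 9; the group earns 5.4 × 2.47 × 234 = 3121.09.

3121.09 credits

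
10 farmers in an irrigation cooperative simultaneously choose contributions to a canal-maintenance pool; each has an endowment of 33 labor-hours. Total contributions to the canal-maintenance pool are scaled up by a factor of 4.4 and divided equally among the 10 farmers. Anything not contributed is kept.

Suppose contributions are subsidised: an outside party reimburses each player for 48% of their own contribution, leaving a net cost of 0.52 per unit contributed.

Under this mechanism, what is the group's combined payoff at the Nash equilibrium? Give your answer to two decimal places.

330.00 labor-hours

The effective private return is (4.4/10) / 0.52 = 0.8462, which is still under 1, so the mechanism doesn't change anyone's dominant strategy: zero contribution.
Everyone keeps their endowment and the group total is 10 × 33 = 330.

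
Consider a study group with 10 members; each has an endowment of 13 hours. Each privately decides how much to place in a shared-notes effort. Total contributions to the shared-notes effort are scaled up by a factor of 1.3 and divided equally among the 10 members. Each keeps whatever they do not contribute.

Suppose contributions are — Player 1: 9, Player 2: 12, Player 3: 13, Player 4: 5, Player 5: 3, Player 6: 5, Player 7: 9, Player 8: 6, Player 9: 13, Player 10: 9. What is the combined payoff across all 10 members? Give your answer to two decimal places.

Total contributed: 9 + 12 + 13 + 5 + 3 + 5 + 9 + 6 + 13 + 9 = 84; total kept: 10 × 13 − 84 = 46.
The shared-notes effort pays out 1.3 × 84 = 109.20 in aggregate.
Group total = 46 + 109.20 = 155.20.

155.20 hours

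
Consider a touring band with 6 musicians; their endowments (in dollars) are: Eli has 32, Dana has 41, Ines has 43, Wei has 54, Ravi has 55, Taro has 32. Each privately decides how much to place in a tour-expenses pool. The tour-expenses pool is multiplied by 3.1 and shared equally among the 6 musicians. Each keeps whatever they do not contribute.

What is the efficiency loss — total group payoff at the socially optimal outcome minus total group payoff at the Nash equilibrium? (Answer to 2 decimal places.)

539.70 dollars

The private return per contributed unit is 3.1/6 = 0.5167 < 1 for every player regardless of endowment, so the Nash equilibrium is zero contribution and the group total is Σ E_j = 32 + 41 + 43 + 54 + 55 + 32 = 257.
Each contributed unit returns 3.100 to the group, so the social optimum is full contribution by everyone: group total = 3.100 × 257 = 796.70.
Efficiency loss = (3.100 − 1) × 257 = 539.70.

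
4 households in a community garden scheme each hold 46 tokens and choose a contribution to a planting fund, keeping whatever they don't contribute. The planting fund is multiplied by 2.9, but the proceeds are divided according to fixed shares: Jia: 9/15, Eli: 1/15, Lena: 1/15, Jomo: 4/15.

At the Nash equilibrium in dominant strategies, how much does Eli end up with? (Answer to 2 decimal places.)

54.89 tokens

For player j, contributing a unit is worthwhile iff 2.9 × (j's share) ≥ 1, i.e. iff j's share is at least 0.3448.
Only Jia (9/15) clears that bar, contributing 46; the remaining 3 contribute 0. Total contributed: 46.
Eli keeps 46 and receives 2.9 × 46 × 1/15 = 8.89 from the planting fund, for a payoff of 54.89.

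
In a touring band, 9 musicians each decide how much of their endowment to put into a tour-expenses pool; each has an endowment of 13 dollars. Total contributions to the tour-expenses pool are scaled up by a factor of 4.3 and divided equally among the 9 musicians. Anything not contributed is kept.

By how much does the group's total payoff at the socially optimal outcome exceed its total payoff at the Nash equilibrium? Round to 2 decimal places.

Each contributed unit returns 4.3/9 = 0.4778 to its contributor — below 1 — so contributing 0 is dominant for every player. At the Nash equilibrium everyone keeps their 13, and the group total is 9 × 13 = 117.
Each contributed unit returns 4.300 to the group as a whole (0.4778 to each of 9 players), which exceeds 1, so the social optimum is full contribution: group total = 4.300 × 117 = 503.10.
Efficiency loss = 503.10 − 117 = 386.10.

386.10 dollars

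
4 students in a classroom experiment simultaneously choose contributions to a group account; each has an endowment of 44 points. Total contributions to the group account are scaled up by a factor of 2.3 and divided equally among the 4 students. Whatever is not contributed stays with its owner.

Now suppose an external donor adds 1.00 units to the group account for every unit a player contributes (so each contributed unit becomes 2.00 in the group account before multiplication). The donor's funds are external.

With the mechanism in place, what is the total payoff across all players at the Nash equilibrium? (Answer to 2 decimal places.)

With the mechanism, a contributed unit returns 2.3 × 2.00 / 4 = 1.1500 per unit of net cost to the contributor — now above 1 — so contributing fully is weakly dominant for every player.
So the Nash equilibrium is full contribution by all 4; the group earns 2.3 × 2.00 × 176 = 809.60.

809.60 points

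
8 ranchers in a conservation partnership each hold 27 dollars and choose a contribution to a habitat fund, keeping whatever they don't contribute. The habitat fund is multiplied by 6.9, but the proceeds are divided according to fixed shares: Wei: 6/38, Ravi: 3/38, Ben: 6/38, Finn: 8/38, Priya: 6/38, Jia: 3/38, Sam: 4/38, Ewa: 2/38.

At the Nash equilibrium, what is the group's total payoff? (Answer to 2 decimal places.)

853.20 dollars

For player j, contributing a unit is worthwhile iff 6.9 × (j's share) ≥ 1, i.e. iff j's share is at least 0.1449.
Wei, Ben, Finn and Priya clear that bar, contributing 27 each; the remaining 4 contribute 0. Total contributed: 108.
The habitat fund pays out 6.9 × 108 = 745.20 in total (split across the unequal shares, but the aggregate is all that matters for the group sum).
The 4 free-riders keep 27 each, adding 108. Group total = 108 + 745.20 = 853.20.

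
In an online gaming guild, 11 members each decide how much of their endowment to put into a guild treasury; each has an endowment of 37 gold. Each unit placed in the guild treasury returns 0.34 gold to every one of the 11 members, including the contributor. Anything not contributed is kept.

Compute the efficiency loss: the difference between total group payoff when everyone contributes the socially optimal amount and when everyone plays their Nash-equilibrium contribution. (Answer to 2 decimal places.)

The private return per contributed unit is 0.34 < 1, so contributing 0 is dominant for every player. At the Nash equilibrium everyone keeps their 37, and the group total is 11 × 37 = 407.
Each contributed unit returns 3.740 to the group as a whole (0.34 to each of 11 players), which exceeds 1, so the social optimum is full contribution: group total = 3.740 × 407 = 1522.18.
Efficiency loss = 1522.18 − 407 = 1115.18.

1115.18 gold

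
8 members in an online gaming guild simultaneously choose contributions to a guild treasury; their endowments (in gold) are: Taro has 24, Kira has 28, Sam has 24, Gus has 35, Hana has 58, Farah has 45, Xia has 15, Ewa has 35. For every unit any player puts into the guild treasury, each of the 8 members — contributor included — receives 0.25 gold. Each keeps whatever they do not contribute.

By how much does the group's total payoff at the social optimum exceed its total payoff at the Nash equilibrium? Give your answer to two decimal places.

The private return per contributed unit is 0.25 < 1 for everyone, so the Nash equilibrium is zero contribution and the group total is Σ E_j = 24 + 28 + 24 + 35 + 58 + 45 + 15 + 35 = 264.
Each contributed unit returns 2.000 to the group, so the social optimum is full contribution by everyone: group total = 2.000 × 264 = 528.00.
Efficiency loss = (2.000 − 1) × 264 = 264.00.

264.00 gold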